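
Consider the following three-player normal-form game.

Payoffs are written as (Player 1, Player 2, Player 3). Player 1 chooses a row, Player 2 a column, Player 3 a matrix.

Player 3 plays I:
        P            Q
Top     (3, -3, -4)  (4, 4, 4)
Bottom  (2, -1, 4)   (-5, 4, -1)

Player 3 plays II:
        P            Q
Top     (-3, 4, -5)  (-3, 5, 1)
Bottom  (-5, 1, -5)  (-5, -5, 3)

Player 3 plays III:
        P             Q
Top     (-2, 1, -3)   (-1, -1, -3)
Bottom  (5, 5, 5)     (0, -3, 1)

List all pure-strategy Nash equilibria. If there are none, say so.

(Top, P, I): Player 2 can switch to Q (-3 → 4). Not NE.
(Top, P, II): Player 2 can switch to Q (4 → 5). Not NE.
(Top, P, III): Player 1 can switch to Bottom (-2 → 5). Not NE.
(Top, Q, I): Player 1 gets 4, best alternative -5; Player 2 gets 4, best alternative -3; Player 3 gets 4, best alternative 1. No profitable deviation — NE.
(Top, Q, II): Player 3 can switch to I (1 → 4). Not NE.
(Top, Q, III): Player 1 can switch to Bottom (-1 → 0). Not NE.
(Bottom, P, I): Player 1 can switch to Top (2 → 3). Not NE.
(Bottom, P, II): Player 1 can switch to Top (-5 → -3). Not NE.
(Bottom, P, III): Player 1 gets 5, best alternative -2; Player 2 gets 5, best alternative -3; Player 3 gets 5, best alternative 4. No profitable deviation — NE.
(Bottom, Q, I): Player 1 can switch to Top (-5 → 4). Not NE.
(Bottom, Q, II): Player 1 can switch to Top (-5 → -3). Not NE.
(Bottom, Q, III): Player 2 can switch to P (-3 → 5). Not NE.

Pure-strategy Nash equilibria: (Top, Q, I); (Bottom, P, III)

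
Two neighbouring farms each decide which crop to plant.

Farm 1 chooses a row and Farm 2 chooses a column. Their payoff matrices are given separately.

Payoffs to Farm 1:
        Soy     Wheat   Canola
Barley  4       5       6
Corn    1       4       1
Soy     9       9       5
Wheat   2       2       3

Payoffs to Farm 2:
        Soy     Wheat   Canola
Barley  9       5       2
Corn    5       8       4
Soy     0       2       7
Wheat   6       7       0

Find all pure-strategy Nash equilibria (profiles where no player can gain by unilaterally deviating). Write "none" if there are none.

(Barley, Soy): Farm 1 can switch to Soy (4 → 9). Not NE.
(Barley, Wheat): Farm 1 can switch to Soy (5 → 9). Not NE.
(Barley, Canola): Farm 2 can switch to Soy (2 → 9). Not NE.
(Corn, Soy): Farm 1 can switch to Barley (1 → 4). Not NE.
(Corn, Wheat): Farm 1 can switch to Barley (4 → 5). Not NE.
(Corn, Canola): Farm 1 can switch to Barley (1 → 6). Not NE.
(Soy, Soy): Farm 2 can switch to Wheat (0 → 2). Not NE.
(Soy, Wheat): Farm 2 can switch to Canola (2 → 7). Not NE.
(Soy, Canola): Farm 1 can switch to Barley (5 → 6). Not NE.
(Wheat, Soy): Farm 1 can switch to Barley (2 → 4). Not NE.
(The remaining 2 profiles each have a profitable deviation by the same check.)

This game has no pure Nash equilibrium.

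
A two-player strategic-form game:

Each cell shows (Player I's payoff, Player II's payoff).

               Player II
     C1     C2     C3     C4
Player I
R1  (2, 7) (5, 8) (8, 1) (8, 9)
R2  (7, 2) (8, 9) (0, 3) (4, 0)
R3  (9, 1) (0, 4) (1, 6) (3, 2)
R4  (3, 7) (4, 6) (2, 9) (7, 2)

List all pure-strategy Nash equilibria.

Pure-strategy Nash equilibria: (R1, C4) and (R2, C2)

(R1, C1): Player I can switch to R2 (2 → 7). Not NE.
(R1, C2): Player I can switch to R2 (5 → 8). Not NE.
(R1, C3): Player II can switch to C1 (1 → 7). Not NE.
(R1, C4): Player I gets 8, best alternative 7; Player II gets 9, best alternative 8. No profitable deviation — NE.
(R2, C1): Player I can switch to R3 (7 → 9). Not NE.
(R2, C2): Player I gets 8, best alternative 5; Player II gets 9, best alternative 3. No profitable deviation — NE.
(R2, C3): Player I can switch to R1 (0 → 8). Not NE.
(R2, C4): Player I can switch to R1 (4 → 8). Not NE.
(R3, C1): Player II can switch to C2 (1 → 4). Not NE.
(R3, C2): Player I can switch to R1 (0 → 5). Not NE.
(The remaining 6 profiles each have a profitable deviation by the same check.)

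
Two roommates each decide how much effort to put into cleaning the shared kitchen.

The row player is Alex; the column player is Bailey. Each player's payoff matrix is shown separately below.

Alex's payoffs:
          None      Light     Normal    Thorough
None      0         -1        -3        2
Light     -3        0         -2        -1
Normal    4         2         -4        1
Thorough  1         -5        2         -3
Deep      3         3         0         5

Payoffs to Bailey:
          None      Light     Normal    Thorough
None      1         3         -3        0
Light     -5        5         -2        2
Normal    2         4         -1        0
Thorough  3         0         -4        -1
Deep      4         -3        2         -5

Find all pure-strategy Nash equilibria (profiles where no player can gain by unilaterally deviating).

(None, None): Alex can switch to Normal (0 → 4). Not NE.
(None, Light): Alex can switch to Light (-1 → 0). Not NE.
(None, Normal): Alex can switch to Light (-3 → -2). Not NE.
(None, Thorough): Alex can switch to Deep (2 → 5). Not NE.
(Light, None): Alex can switch to None (-3 → 0). Not NE.
(Light, Light): Alex can switch to Normal (0 → 2). Not NE.
(Light, Normal): Alex can switch to Thorough (-2 → 2). Not NE.
(Light, Thorough): Alex can switch to None (-1 → 2). Not NE.
(Normal, None): Bailey can switch to Light (2 → 4). Not NE.
(Normal, Light): Alex can switch to Deep (2 → 3). Not NE.
(The remaining 10 profiles each have a profitable deviation by the same check.)

This game has no pure Nash equilibrium.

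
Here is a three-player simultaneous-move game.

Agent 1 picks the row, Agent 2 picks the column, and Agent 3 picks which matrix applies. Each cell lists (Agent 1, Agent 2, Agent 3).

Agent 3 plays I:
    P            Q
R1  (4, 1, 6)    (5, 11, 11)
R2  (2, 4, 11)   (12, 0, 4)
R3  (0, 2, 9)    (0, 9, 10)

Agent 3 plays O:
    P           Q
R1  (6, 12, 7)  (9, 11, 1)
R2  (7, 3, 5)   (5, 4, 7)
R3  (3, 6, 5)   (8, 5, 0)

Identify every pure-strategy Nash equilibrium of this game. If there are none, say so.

none

Agent 1 against (P, I): payoffs 4, 2, 0 → best response R1.
Agent 1 against (P, O): payoffs 6, 7, 3 → best response R2.
Agent 1 against (Q, I): payoffs 5, 12, 0 → best response R2.
Agent 1 against (Q, O): payoffs 9, 5, 8 → best response R1.
Agent 2 against (R1, I): payoffs 1, 11 → best response Q.
Agent 2 against (R1, O): payoffs 12, 11 → best response P.
Agent 2 against (R2, I): payoffs 4, 0 → best response P.
Agent 2 against (R2, O): payoffs 3, 4 → best response Q.
Agent 2 against (R3, I): payoffs 2, 9 → best response Q.
Agent 2 against (R3, O): payoffs 6, 5 → best response P.
Agent 3 against (R1, P): payoffs 6, 7 → best response O.
Agent 3 against (R1, Q): payoffs 11, 1 → best response I.
Agent 3 against (R2, P): payoffs 11, 5 → best response I.
Agent 3 against (R2, Q): payoffs 4, 7 → best response O.
Agent 3 against (R3, P): payoffs 9, 5 → best response I.
Agent 3 against (R3, Q): payoffs 10, 0 → best response I.
No profile is a mutual best response for all players.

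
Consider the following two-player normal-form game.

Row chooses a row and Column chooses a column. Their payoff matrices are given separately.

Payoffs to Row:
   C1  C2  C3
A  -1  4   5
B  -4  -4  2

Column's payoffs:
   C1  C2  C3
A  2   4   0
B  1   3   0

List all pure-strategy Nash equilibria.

Pure NE: (A, C2)

(A, C1): Column can switch to C2 (2 → 4). Not NE.
(A, C2): Row gets 4, best alternative -4; Column gets 4, best alternative 2. No profitable deviation — NE.
(A, C3): Column can switch to C1 (0 → 2). Not NE.
(B, C1): Row can switch to A (-4 → -1). Not NE.
(B, C2): Row can switch to A (-4 → 4). Not NE.
(B, C3): Row can switch to A (2 → 5). Not NE.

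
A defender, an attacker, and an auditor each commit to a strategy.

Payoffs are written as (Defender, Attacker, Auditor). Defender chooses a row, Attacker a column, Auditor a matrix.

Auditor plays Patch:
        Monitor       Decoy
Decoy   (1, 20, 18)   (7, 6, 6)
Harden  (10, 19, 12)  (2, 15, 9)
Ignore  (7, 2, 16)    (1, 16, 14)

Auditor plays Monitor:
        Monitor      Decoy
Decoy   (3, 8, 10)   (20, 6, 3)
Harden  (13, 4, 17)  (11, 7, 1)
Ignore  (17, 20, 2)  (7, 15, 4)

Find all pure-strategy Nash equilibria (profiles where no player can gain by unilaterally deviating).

No pure-strategy Nash equilibrium.

Defender against (Monitor, Patch): payoffs 1, 10, 7 → best response Harden.
Defender against (Monitor, Monitor): payoffs 3, 13, 17 → best response Ignore.
Defender against (Decoy, Patch): payoffs 7, 2, 1 → best response Decoy.
Defender against (Decoy, Monitor): payoffs 20, 11, 7 → best response Decoy.
Attacker against (Decoy, Patch): payoffs 20, 6 → best response Monitor.
Attacker against (Decoy, Monitor): payoffs 8, 6 → best response Monitor.
Attacker against (Harden, Patch): payoffs 19, 15 → best response Monitor.
Attacker against (Harden, Monitor): payoffs 4, 7 → best response Decoy.
Attacker against (Ignore, Patch): payoffs 2, 16 → best response Decoy.
Attacker against (Ignore, Monitor): payoffs 20, 15 → best response Monitor.
Auditor against (Decoy, Monitor): payoffs 18, 10 → best response Patch.
Auditor against (Decoy, Decoy): payoffs 6, 3 → best response Patch.
Auditor against (Harden, Monitor): payoffs 12, 17 → best response Monitor.
Auditor against (Harden, Decoy): payoffs 9, 1 → best response Patch.
Auditor against (Ignore, Monitor): payoffs 16, 2 → best response Patch.
Auditor against (Ignore, Decoy): payoffs 14, 4 → best response Patch.
No profile is a mutual best response for all players.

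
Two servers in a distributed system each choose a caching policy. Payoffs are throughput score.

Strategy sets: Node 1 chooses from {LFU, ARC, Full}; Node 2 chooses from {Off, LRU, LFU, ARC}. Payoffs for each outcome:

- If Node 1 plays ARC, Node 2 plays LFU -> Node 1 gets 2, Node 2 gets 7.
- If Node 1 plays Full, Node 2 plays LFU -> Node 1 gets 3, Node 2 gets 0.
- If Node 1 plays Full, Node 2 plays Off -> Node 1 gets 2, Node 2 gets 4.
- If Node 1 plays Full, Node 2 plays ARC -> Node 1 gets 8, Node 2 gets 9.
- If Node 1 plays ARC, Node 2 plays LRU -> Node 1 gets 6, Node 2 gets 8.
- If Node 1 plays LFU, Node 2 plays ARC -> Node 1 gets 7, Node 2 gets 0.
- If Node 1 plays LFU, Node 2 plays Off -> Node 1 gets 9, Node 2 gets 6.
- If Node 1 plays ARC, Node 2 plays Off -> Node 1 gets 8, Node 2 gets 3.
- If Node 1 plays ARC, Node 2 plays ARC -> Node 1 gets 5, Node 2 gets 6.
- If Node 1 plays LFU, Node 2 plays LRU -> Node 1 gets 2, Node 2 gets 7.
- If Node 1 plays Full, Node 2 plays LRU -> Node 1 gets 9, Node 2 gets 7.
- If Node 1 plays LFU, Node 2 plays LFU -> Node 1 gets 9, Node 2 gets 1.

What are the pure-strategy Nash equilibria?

The unique pure-strategy Nash equilibrium is (Full, ARC).

(LFU, Off): Node 2 can switch to LRU (6 → 7). Not NE.
(LFU, LRU): Node 1 can switch to ARC (2 → 6). Not NE.
(LFU, LFU): Node 2 can switch to Off (1 → 6). Not NE.
(LFU, ARC): Node 1 can switch to Full (7 → 8). Not NE.
(ARC, Off): Node 1 can switch to LFU (8 → 9). Not NE.
(ARC, LRU): Node 1 can switch to Full (6 → 9). Not NE.
(Full, ARC): Node 1 gets 8, best alternative 7; Node 2 gets 9, best alternative 7. No profitable deviation — NE.
(The remaining 5 profiles each have a profitable deviation by the same check.)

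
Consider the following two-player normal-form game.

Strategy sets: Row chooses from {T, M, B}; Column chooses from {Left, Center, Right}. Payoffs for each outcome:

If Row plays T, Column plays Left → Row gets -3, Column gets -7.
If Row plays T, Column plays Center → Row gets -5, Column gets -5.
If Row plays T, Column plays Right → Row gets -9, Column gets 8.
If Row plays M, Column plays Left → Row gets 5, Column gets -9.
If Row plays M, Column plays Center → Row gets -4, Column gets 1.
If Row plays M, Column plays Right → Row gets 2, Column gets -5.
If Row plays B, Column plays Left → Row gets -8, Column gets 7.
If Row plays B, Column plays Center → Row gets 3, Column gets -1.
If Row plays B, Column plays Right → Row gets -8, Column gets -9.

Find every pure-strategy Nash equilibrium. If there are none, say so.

Row against Left: payoffs -3, 5, -8 → best response M.
Row against Center: payoffs -5, -4, 3 → best response B.
Row against Right: payoffs -9, 2, -8 → best response M.
Column against T: payoffs -7, -5, 8 → best response Right.
Column against M: payoffs -9, 1, -5 → best response Center.
Column against B: payoffs 7, -1, -9 → best response Left.
No profile is a mutual best response for all players.

This game has no pure Nash equilibrium.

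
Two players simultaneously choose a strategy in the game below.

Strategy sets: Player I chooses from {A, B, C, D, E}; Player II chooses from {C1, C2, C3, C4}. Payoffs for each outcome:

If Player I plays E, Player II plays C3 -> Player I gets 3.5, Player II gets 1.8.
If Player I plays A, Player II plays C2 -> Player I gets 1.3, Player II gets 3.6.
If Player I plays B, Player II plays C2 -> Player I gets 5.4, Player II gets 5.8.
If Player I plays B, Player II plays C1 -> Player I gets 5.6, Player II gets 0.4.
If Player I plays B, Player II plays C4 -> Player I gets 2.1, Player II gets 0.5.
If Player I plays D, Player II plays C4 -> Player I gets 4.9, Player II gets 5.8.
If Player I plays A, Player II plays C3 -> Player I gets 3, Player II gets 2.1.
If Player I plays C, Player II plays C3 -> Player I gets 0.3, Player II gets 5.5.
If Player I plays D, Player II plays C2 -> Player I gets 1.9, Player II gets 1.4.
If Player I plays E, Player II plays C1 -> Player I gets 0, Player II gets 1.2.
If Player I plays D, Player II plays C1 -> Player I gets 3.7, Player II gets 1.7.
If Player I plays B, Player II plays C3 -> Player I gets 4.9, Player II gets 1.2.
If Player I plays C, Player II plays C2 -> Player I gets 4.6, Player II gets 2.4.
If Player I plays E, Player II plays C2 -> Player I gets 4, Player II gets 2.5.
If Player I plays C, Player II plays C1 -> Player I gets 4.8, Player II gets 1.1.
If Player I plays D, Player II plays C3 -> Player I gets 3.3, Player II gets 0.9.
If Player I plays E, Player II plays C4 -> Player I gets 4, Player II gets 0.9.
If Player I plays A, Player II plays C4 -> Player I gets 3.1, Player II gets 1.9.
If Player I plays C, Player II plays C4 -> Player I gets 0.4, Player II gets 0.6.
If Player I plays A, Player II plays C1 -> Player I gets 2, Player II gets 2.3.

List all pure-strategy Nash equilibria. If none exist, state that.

(B, C2), (D, C4)

Check each profile: it is a Nash equilibrium iff no player can strictly gain by switching unilaterally.
(A, C1): Player I can switch to B (2 → 5.6). Not NE.
(A, C2): Player I can switch to B (1.3 → 5.4). Not NE.
(A, C3): Player I can switch to B (3 → 4.9). Not NE.
(A, C4): Player I can switch to D (3.1 → 4.9). Not NE.
(B, C1): Player II can switch to C2 (0.4 → 5.8). Not NE.
(B, C2): Player I gets 5.4, best alternative 4.6; Player II gets 5.8, best alternative 1.2. No profitable deviation — NE.
(B, C3): Player II can switch to C2 (1.2 → 5.8). Not NE.
(B, C4): Player I can switch to A (2.1 → 3.1). Not NE.
(C, C1): Player I can switch to B (4.8 → 5.6). Not NE.
(C, C2): Player I can switch to B (4.6 → 5.4). Not NE.
(C, C3): Player I can switch to A (0.3 → 3). Not NE.
(C, C4): Player I can switch to A (0.4 → 3.1). Not NE.
(D, C1): Player I can switch to B (3.7 → 5.6). Not NE.
(D, C4): Player I gets 4.9, best alternative 4; Player II gets 5.8, best alternative 1.7. No profitable deviation — NE.
(The remaining 6 profiles each have a profitable deviation by the same check.)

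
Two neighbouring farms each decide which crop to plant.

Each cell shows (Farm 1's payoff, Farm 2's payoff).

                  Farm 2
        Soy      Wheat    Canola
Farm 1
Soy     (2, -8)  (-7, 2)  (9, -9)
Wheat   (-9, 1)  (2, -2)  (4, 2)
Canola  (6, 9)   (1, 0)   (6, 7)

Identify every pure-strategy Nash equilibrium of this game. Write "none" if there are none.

The unique pure-strategy Nash equilibrium is (Canola, Soy).

(Soy, Soy): Farm 1 can switch to Canola (2 → 6). Not NE.
(Soy, Wheat): Farm 1 can switch to Wheat (-7 → 2). Not NE.
(Soy, Canola): Farm 2 can switch to Soy (-9 → -8). Not NE.
(Wheat, Soy): Farm 1 can switch to Soy (-9 → 2). Not NE.
(Wheat, Wheat): Farm 2 can switch to Soy (-2 → 1). Not NE.
(Wheat, Canola): Farm 1 can switch to Soy (4 → 9). Not NE.
(Canola, Soy): Farm 1 gets 6, best alternative 2; Farm 2 gets 9, best alternative 7. No profitable deviation — NE.
(The remaining 2 profiles each have a profitable deviation by the same check.)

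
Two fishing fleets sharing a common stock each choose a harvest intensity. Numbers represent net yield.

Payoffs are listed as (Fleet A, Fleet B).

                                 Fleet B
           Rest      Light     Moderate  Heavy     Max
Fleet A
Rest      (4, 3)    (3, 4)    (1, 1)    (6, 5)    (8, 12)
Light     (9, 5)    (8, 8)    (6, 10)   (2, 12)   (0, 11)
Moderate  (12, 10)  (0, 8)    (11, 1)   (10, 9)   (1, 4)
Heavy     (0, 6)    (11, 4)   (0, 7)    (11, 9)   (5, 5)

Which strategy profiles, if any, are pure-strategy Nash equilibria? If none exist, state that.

For each player, find the best response to each opponent profile; mutual best responses are the pure NE.
Fleet A against Rest: payoffs 4, 9, 12, 0 → best response Moderate.
Fleet A against Light: payoffs 3, 8, 0, 11 → best response Heavy.
Fleet A against Moderate: payoffs 1, 6, 11, 0 → best response Moderate.
Fleet A against Heavy: payoffs 6, 2, 10, 11 → best response Heavy.
Fleet A against Max: payoffs 8, 0, 1, 5 → best response Rest.
Fleet B against Rest: payoffs 3, 4, 1, 5, 12 → best response Max.
Fleet B against Light: payoffs 5, 8, 10, 12, 11 → best response Heavy.
Fleet B against Moderate: payoffs 10, 8, 1, 9, 4 → best response Rest.
Fleet B against Heavy: payoffs 6, 4, 7, 9, 5 → best response Heavy.
Mutual best responses: (Rest, Max); (Moderate, Rest); (Heavy, Heavy).

(Rest, Max), (Moderate, Rest), (Heavy, Heavy)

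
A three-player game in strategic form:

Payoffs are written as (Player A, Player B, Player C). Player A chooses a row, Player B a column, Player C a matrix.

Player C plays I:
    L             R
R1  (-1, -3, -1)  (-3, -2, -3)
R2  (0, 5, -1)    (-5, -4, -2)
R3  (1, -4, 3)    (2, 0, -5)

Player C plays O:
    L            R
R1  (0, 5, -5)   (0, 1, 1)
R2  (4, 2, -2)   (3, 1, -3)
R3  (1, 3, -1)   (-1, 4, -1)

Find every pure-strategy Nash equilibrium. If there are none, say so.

Mark each player's best response to every combination of opponents' strategies; a profile where every player is best-responding is a pure Nash equilibrium.
Player A against (L, I): payoffs -1, 0, 1 → best response R3.
Player A against (L, O): payoffs 0, 4, 1 → best response R2.
Player A against (R, I): payoffs -3, -5, 2 → best response R3.
Player A against (R, O): payoffs 0, 3, -1 → best response R2.
Player B against (R1, I): payoffs -3, -2 → best response R.
Player B against (R1, O): payoffs 5, 1 → best response L.
Player B against (R2, I): payoffs 5, -4 → best response L.
Player B against (R2, O): payoffs 2, 1 → best response L.
Player B against (R3, I): payoffs -4, 0 → best response R.
Player B against (R3, O): payoffs 3, 4 → best response R.
Player C against (R1, L): payoffs -1, -5 → best response I.
Player C against (R1, R): payoffs -3, 1 → best response O.
Player C against (R2, L): payoffs -1, -2 → best response I.
Player C against (R2, R): payoffs -2, -3 → best response I.
Player C against (R3, L): payoffs 3, -1 → best response I.
Player C against (R3, R): payoffs -5, -1 → best response O.
No profile is a mutual best response for all players.

There is no pure-strategy Nash equilibrium.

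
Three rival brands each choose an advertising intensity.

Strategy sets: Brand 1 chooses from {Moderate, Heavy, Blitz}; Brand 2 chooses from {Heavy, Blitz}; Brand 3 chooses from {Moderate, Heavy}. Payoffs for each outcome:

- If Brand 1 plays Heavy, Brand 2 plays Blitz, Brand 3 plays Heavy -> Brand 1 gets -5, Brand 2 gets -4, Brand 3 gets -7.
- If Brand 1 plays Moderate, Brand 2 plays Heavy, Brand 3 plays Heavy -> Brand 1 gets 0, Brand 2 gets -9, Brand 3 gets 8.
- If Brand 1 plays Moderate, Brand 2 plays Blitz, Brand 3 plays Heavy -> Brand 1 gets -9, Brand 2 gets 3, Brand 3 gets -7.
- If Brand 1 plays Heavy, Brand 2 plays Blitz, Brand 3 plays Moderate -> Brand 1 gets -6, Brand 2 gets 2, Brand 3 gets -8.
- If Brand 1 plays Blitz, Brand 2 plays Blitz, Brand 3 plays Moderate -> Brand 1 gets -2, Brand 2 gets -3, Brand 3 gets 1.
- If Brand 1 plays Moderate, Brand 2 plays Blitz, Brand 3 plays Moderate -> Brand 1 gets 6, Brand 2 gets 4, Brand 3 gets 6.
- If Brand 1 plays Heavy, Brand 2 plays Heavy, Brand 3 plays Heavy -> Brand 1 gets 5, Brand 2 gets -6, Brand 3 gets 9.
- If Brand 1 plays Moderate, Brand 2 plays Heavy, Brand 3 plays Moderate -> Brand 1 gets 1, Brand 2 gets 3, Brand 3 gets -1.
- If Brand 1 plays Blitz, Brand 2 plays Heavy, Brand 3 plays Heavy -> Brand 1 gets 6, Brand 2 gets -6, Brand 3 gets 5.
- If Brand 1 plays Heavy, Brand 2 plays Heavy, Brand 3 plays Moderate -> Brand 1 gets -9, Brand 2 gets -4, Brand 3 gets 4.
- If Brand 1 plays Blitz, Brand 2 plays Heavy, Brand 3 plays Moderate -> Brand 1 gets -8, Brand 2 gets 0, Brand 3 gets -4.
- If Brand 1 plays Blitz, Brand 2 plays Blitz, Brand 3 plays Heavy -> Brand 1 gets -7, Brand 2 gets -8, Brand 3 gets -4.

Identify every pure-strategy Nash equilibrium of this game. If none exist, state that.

Pure-strategy Nash equilibria: (Moderate, Blitz, Moderate); (Heavy, Blitz, Heavy); (Blitz, Heavy, Heavy)

Brand 1 against (Heavy, Moderate): payoffs 1, -9, -8 → best response Moderate.
Brand 1 against (Heavy, Heavy): payoffs 0, 5, 6 → best response Blitz.
Brand 1 against (Blitz, Moderate): payoffs 6, -6, -2 → best response Moderate.
Brand 1 against (Blitz, Heavy): payoffs -9, -5, -7 → best response Heavy.
Brand 2 against (Moderate, Moderate): payoffs 3, 4 → best response Blitz.
Brand 2 against (Moderate, Heavy): payoffs -9, 3 → best response Blitz.
Brand 2 against (Heavy, Moderate): payoffs -4, 2 → best response Blitz.
Brand 2 against (Heavy, Heavy): payoffs -6, -4 → best response Blitz.
Brand 2 against (Blitz, Moderate): payoffs 0, -3 → best response Heavy.
Brand 2 against (Blitz, Heavy): payoffs -6, -8 → best response Heavy.
Brand 3 against (Moderate, Heavy): payoffs -1, 8 → best response Heavy.
Brand 3 against (Moderate, Blitz): payoffs 6, -7 → best response Moderate.
Brand 3 against (Heavy, Heavy): payoffs 4, 9 → best response Heavy.
Brand 3 against (Heavy, Blitz): payoffs -8, -7 → best response Heavy.
Brand 3 against (Blitz, Heavy): payoffs -4, 5 → best response Heavy.
Brand 3 against (Blitz, Blitz): payoffs 1, -4 → best response Moderate.
Mutual best responses: (Moderate, Blitz, Moderate); (Heavy, Blitz, Heavy); (Blitz, Heavy, Heavy).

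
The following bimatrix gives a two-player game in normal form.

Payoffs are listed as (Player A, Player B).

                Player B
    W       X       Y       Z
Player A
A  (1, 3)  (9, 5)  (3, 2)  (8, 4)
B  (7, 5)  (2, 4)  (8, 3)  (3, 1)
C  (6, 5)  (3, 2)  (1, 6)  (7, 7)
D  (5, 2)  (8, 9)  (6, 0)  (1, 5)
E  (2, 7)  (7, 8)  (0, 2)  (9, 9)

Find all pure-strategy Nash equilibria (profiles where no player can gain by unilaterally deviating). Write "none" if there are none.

For each player, find the best response to each opponent profile; mutual best responses are the pure NE.
Player A against W: payoffs 1, 7, 6, 5, 2 → best response B.
Player A against X: payoffs 9, 2, 3, 8, 7 → best response A.
Player A against Y: payoffs 3, 8, 1, 6, 0 → best response B.
Player A against Z: payoffs 8, 3, 7, 1, 9 → best response E.
Player B against A: payoffs 3, 5, 2, 4 → best response X.
Player B against B: payoffs 5, 4, 3, 1 → best response W.
Player B against C: payoffs 5, 2, 6, 7 → best response Z.
Player B against D: payoffs 2, 9, 0, 5 → best response X.
Player B against E: payoffs 7, 8, 2, 9 → best response Z.
Mutual best responses: (A, X); (B, W); (E, Z).

(A, X), (B, W), (E, Z)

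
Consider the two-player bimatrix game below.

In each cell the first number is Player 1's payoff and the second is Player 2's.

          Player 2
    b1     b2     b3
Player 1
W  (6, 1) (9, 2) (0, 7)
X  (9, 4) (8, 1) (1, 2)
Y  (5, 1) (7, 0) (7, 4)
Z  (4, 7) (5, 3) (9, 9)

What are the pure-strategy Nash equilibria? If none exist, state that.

(X, b1) and (Z, b3)

Check each profile: it is a Nash equilibrium iff no player can strictly gain by switching unilaterally.
(W, b1): Player 1 can switch to X (6 → 9). Not NE.
(W, b2): Player 2 can switch to b3 (2 → 7). Not NE.
(W, b3): Player 1 can switch to X (0 → 1). Not NE.
(X, b1): Player 1 gets 9, best alternative 6; Player 2 gets 4, best alternative 2. No profitable deviation — NE.
(X, b2): Player 1 can switch to W (8 → 9). Not NE.
(X, b3): Player 1 can switch to Y (1 → 7). Not NE.
(Y, b1): Player 1 can switch to W (5 → 6). Not NE.
(Y, b2): Player 1 can switch to W (7 → 9). Not NE.
(Y, b3): Player 1 can switch to Z (7 → 9). Not NE.
(Z, b1): Player 1 can switch to W (4 → 6). Not NE.
(Z, b2): Player 1 can switch to W (5 → 9). Not NE.
(Z, b3): Player 1 gets 9, best alternative 7; Player 2 gets 9, best alternative 7. No profitable deviation — NE.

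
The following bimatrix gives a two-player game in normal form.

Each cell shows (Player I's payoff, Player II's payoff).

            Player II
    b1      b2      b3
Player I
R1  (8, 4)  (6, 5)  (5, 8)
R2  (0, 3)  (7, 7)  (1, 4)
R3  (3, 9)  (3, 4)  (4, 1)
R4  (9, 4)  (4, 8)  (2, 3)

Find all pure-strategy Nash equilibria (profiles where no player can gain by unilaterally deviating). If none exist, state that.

Player I against b1: payoffs 8, 0, 3, 9 → best response R4.
Player I against b2: payoffs 6, 7, 3, 4 → best response R2.
Player I against b3: payoffs 5, 1, 4, 2 → best response R1.
Player II against R1: payoffs 4, 5, 8 → best response b3.
Player II against R2: payoffs 3, 7, 4 → best response b2.
Player II against R3: payoffs 9, 4, 1 → best response b1.
Player II against R4: payoffs 4, 8, 3 → best response b2.
Mutual best responses: (R1, b3); (R2, b2).

Pure-strategy Nash equilibria: (R1, b3) and (R2, b2)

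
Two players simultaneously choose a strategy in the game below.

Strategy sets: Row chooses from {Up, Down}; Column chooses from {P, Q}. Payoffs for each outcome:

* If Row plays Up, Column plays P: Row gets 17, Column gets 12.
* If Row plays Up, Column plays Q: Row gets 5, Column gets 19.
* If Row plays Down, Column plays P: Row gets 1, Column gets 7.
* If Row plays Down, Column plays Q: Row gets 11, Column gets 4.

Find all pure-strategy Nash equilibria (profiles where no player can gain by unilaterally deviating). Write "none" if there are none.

For each strategy profile, look for a profitable unilateral deviation.
(Up, P): Column can switch to Q (12 → 19). Not NE.
(Up, Q): Row can switch to Down (5 → 11). Not NE.
(Down, P): Row can switch to Up (1 → 17). Not NE.
(Down, Q): Column can switch to P (4 → 7). Not NE.

No pure-strategy Nash equilibrium.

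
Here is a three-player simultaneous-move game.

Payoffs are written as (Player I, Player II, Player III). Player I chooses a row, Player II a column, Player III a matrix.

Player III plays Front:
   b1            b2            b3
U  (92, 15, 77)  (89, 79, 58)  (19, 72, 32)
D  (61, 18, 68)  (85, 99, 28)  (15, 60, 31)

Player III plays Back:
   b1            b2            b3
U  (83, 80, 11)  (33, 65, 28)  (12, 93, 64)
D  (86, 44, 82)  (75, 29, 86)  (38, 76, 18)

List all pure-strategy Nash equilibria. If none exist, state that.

(U, b2, Front)

Check each profile: it is a Nash equilibrium iff no player can strictly gain by switching unilaterally.
(U, b1, Front): Player II can switch to b2 (15 → 79). Not NE.
(U, b1, Back): Player I can switch to D (83 → 86). Not NE.
(U, b2, Front): Player I gets 89, best alternative 85; Player II gets 79, best alternative 72; Player III gets 58, best alternative 28. No profitable deviation — NE.
(U, b2, Back): Player I can switch to D (33 → 75). Not NE.
(U, b3, Front): Player II can switch to b2 (72 → 79). Not NE.
(U, b3, Back): Player I can switch to D (12 → 38). Not NE.
(D, b1, Front): Player I can switch to U (61 → 92). Not NE.
(D, b1, Back): Player II can switch to b3 (44 → 76). Not NE.
(D, b2, Front): Player I can switch to U (85 → 89). Not NE.
(D, b2, Back): Player II can switch to b1 (29 → 44). Not NE.
(D, b3, Front): Player I can switch to U (15 → 19). Not NE.
(D, b3, Back): Player III can switch to Front (18 → 31). Not NE.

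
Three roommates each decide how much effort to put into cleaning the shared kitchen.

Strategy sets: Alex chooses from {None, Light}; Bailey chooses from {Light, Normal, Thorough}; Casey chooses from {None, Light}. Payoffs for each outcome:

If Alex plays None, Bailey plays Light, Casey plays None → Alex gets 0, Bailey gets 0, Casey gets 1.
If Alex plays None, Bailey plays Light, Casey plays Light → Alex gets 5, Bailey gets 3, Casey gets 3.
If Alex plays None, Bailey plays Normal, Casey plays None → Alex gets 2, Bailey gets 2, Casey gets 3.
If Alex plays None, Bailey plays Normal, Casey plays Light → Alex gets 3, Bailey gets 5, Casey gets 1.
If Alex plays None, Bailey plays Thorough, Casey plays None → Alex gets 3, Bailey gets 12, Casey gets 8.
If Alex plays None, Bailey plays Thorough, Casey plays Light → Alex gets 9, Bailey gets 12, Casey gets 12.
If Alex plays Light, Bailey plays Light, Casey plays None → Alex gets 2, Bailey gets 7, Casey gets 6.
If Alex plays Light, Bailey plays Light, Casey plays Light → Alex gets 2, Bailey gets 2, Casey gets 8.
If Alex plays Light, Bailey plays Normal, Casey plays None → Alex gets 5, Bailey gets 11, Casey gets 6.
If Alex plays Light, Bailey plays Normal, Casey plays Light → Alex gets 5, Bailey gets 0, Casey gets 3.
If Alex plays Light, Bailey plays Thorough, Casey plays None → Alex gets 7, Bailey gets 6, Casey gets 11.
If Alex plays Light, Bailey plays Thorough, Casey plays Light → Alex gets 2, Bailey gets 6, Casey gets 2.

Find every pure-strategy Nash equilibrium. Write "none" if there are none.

Pure-strategy Nash equilibria: (None, Thorough, Light); (Light, Normal, None)

Alex against (Light, None): payoffs 0, 2 → best response Light.
Alex against (Light, Light): payoffs 5, 2 → best response None.
Alex against (Normal, None): payoffs 2, 5 → best response Light.
Alex against (Normal, Light): payoffs 3, 5 → best response Light.
Alex against (Thorough, None): payoffs 3, 7 → best response Light.
Alex against (Thorough, Light): payoffs 9, 2 → best response None.
Bailey against (None, None): payoffs 0, 2, 12 → best response Thorough.
Bailey against (None, Light): payoffs 3, 5, 12 → best response Thorough.
Bailey against (Light, None): payoffs 7, 11, 6 → best response Normal.
Bailey against (Light, Light): payoffs 2, 0, 6 → best response Thorough.
Casey against (None, Light): payoffs 1, 3 → best response Light.
Casey against (None, Normal): payoffs 3, 1 → best response None.
Casey against (None, Thorough): payoffs 8, 12 → best response Light.
Casey against (Light, Light): payoffs 6, 8 → best response Light.
Casey against (Light, Normal): payoffs 6, 3 → best response None.
Casey against (Light, Thorough): payoffs 11, 2 → best response None.
Mutual best responses: (None, Thorough, Light); (Light, Normal, None).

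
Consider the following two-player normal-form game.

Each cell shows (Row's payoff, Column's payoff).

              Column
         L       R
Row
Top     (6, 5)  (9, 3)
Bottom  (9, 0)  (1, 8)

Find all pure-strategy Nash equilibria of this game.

Check each profile: it is a Nash equilibrium iff no player can strictly gain by switching unilaterally.
(Top, L): Row can switch to Bottom (6 → 9). Not NE.
(Top, R): Column can switch to L (3 → 5). Not NE.
(Bottom, L): Column can switch to R (0 → 8). Not NE.
(Bottom, R): Row can switch to Top (1 → 9). Not NE.

This game has no pure Nash equilibrium.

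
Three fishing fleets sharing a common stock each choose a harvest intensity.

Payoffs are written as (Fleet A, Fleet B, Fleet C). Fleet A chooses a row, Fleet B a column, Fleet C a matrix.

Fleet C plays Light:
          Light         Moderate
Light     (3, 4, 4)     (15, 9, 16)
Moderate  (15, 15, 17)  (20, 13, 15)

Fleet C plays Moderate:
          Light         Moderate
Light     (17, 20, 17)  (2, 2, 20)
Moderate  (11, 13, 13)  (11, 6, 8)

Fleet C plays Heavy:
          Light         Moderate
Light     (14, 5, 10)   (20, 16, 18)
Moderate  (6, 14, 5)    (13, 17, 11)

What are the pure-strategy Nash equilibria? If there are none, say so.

Pure-strategy Nash equilibria: (Light, Light, Moderate); (Moderate, Light, Light)

Fleet A against (Light, Light): payoffs 3, 15 → best response Moderate.
Fleet A against (Light, Moderate): payoffs 17, 11 → best response Light.
Fleet A against (Light, Heavy): payoffs 14, 6 → best response Light.
Fleet A against (Moderate, Light): payoffs 15, 20 → best response Moderate.
Fleet A against (Moderate, Moderate): payoffs 2, 11 → best response Moderate.
Fleet A against (Moderate, Heavy): payoffs 20, 13 → best response Light.
Fleet B against (Light, Light): payoffs 4, 9 → best response Moderate.
Fleet B against (Light, Moderate): payoffs 20, 2 → best response Light.
Fleet B against (Light, Heavy): payoffs 5, 16 → best response Moderate.
Fleet B against (Moderate, Light): payoffs 15, 13 → best response Light.
Fleet B against (Moderate, Moderate): payoffs 13, 6 → best response Light.
Fleet B against (Moderate, Heavy): payoffs 14, 17 → best response Moderate.
Fleet C against (Light, Light): payoffs 4, 17, 10 → best response Moderate.
Fleet C against (Light, Moderate): payoffs 16, 20, 18 → best response Moderate.
Fleet C against (Moderate, Light): payoffs 17, 13, 5 → best response Light.
Fleet C against (Moderate, Moderate): payoffs 15, 8, 11 → best response Light.
Mutual best responses: (Light, Light, Moderate); (Moderate, Light, Light).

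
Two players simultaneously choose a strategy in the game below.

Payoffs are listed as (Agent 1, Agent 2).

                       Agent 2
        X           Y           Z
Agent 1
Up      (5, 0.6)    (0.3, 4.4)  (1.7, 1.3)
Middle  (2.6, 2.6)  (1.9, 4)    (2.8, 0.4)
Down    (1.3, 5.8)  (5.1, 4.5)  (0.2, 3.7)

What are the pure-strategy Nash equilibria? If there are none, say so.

none

Agent 1 against X: payoffs 5, 2.6, 1.3 → best response Up.
Agent 1 against Y: payoffs 0.3, 1.9, 5.1 → best response Down.
Agent 1 against Z: payoffs 1.7, 2.8, 0.2 → best response Middle.
Agent 2 against Up: payoffs 0.6, 4.4, 1.3 → best response Y.
Agent 2 against Middle: payoffs 2.6, 4, 0.4 → best response Y.
Agent 2 against Down: payoffs 5.8, 4.5, 3.7 → best response X.
No profile is a mutual best response for all players.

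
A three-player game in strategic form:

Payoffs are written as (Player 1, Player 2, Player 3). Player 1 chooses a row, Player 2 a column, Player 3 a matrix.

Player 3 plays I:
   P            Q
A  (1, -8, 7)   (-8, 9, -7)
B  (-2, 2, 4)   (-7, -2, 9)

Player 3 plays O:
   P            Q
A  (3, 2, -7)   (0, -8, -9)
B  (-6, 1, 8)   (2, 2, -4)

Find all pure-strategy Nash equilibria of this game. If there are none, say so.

There is no pure-strategy Nash equilibrium.

(A, P, I): Player 2 can switch to Q (-8 → 9). Not NE.
(A, P, O): Player 3 can switch to I (-7 → 7). Not NE.
(A, Q, I): Player 1 can switch to B (-8 → -7). Not NE.
(A, Q, O): Player 1 can switch to B (0 → 2). Not NE.
(B, P, I): Player 1 can switch to A (-2 → 1). Not NE.
(B, P, O): Player 1 can switch to A (-6 → 3). Not NE.
(B, Q, I): Player 2 can switch to P (-2 → 2). Not NE.
(B, Q, O): Player 3 can switch to I (-4 → 9). Not NE.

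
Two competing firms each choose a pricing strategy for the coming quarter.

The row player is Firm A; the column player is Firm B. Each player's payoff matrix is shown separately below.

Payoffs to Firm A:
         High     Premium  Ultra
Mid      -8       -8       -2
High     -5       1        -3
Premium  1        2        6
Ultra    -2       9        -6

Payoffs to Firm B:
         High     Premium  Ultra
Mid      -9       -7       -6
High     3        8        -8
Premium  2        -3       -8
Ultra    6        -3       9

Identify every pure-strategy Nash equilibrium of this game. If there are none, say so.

Pure NE: (Premium, High)

For each player, find the best response to each opponent profile; mutual best responses are the pure NE.
Firm A against High: payoffs -8, -5, 1, -2 → best response Premium.
Firm A against Premium: payoffs -8, 1, 2, 9 → best response Ultra.
Firm A against Ultra: payoffs -2, -3, 6, -6 → best response Premium.
Firm B against Mid: payoffs -9, -7, -6 → best response Ultra.
Firm B against High: payoffs 3, 8, -8 → best response Premium.
Firm B against Premium: payoffs 2, -3, -8 → best response High.
Firm B against Ultra: payoffs 6, -3, 9 → best response Ultra.
Mutual best responses: (Premium, High).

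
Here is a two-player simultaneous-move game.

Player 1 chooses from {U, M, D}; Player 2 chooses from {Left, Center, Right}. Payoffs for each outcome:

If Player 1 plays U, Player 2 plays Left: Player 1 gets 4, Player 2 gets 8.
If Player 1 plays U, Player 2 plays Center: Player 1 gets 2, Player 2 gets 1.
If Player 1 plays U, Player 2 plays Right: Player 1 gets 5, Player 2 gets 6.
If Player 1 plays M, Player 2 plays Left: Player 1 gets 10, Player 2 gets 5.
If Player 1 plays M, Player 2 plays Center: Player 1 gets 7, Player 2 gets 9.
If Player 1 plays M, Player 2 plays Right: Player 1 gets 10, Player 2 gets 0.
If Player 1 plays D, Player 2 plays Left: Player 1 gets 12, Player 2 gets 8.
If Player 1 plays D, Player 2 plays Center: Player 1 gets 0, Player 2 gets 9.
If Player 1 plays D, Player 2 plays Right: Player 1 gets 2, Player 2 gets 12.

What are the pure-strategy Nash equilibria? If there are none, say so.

Player 1 against Left: payoffs 4, 10, 12 → best response D.
Player 1 against Center: payoffs 2, 7, 0 → best response M.
Player 1 against Right: payoffs 5, 10, 2 → best response M.
Player 2 against U: payoffs 8, 1, 6 → best response Left.
Player 2 against M: payoffs 5, 9, 0 → best response Center.
Player 2 against D: payoffs 8, 9, 12 → best response Right.
Mutual best responses: (M, Center).

Pure NE: (M, Center)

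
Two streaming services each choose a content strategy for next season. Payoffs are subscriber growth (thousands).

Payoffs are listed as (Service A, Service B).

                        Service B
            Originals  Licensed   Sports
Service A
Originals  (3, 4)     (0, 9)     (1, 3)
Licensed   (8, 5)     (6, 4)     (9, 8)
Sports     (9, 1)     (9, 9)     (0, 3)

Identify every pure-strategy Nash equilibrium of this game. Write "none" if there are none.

Service A against Originals: payoffs 3, 8, 9 → best response Sports.
Service A against Licensed: payoffs 0, 6, 9 → best response Sports.
Service A against Sports: payoffs 1, 9, 0 → best response Licensed.
Service B against Originals: payoffs 4, 9, 3 → best response Licensed.
Service B against Licensed: payoffs 5, 4, 8 → best response Sports.
Service B against Sports: payoffs 1, 9, 3 → best response Licensed.
Mutual best responses: (Licensed, Sports); (Sports, Licensed).

Pure-strategy Nash equilibria: (Licensed, Sports); (Sports, Licensed)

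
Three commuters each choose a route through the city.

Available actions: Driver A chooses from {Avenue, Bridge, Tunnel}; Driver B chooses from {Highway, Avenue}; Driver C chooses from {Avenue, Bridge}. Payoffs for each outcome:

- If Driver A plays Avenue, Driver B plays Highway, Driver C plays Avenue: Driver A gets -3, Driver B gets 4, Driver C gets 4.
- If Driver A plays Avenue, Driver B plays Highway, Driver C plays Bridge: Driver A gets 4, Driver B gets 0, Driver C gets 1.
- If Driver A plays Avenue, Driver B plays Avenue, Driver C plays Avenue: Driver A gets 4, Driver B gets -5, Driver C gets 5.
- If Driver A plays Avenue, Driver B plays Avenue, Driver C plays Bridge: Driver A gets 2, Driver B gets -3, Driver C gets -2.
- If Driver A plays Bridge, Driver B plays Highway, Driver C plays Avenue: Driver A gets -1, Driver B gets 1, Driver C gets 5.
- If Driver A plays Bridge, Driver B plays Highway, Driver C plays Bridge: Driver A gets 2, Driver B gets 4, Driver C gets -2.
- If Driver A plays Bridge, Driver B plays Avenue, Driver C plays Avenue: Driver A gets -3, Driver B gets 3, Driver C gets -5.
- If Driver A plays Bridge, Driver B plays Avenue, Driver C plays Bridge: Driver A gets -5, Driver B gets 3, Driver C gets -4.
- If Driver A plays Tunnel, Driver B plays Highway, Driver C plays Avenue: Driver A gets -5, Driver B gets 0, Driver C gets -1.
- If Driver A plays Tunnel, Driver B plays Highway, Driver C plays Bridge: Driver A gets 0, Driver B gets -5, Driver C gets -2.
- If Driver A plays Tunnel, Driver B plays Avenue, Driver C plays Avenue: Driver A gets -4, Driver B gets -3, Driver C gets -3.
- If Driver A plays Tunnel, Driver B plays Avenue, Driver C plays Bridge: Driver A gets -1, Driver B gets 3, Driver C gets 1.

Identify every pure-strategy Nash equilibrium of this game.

none

Driver A against (Highway, Avenue): payoffs -3, -1, -5 → best response Bridge.
Driver A against (Highway, Bridge): payoffs 4, 2, 0 → best response Avenue.
Driver A against (Avenue, Avenue): payoffs 4, -3, -4 → best response Avenue.
Driver A against (Avenue, Bridge): payoffs 2, -5, -1 → best response Avenue.
Driver B against (Avenue, Avenue): payoffs 4, -5 → best response Highway.
Driver B against (Avenue, Bridge): payoffs 0, -3 → best response Highway.
Driver B against (Bridge, Avenue): payoffs 1, 3 → best response Avenue.
Driver B against (Bridge, Bridge): payoffs 4, 3 → best response Highway.
Driver B against (Tunnel, Avenue): payoffs 0, -3 → best response Highway.
Driver B against (Tunnel, Bridge): payoffs -5, 3 → best response Avenue.
Driver C against (Avenue, Highway): payoffs 4, 1 → best response Avenue.
Driver C against (Avenue, Avenue): payoffs 5, -2 → best response Avenue.
Driver C against (Bridge, Highway): payoffs 5, -2 → best response Avenue.
Driver C against (Bridge, Avenue): payoffs -5, -4 → best response Bridge.
Driver C against (Tunnel, Highway): payoffs -1, -2 → best response Avenue.
Driver C against (Tunnel, Avenue): payoffs -3, 1 → best response Bridge.
No profile is a mutual best response for all players.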